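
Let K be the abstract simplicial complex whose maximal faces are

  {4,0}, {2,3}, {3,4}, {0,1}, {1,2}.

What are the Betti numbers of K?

Take the total order 0 < 1 < 2 < 3 < 4 on the vertex set. Then K (dimension 1) consists of the simplices:

  0-simplices (5): [0], [1], [2], [3], [4]
  1-simplices (5): [0,1], [0,4], [1,2], [2,3], [3,4]

so the chain groups are C_0 ≅ Z^5, C_1 ≅ Z^5.

∂_1: C_1 → C_0 is given by ∂[p,q] = [q] − [p].
The resulting 5×5 matrix has rank 4, and its Smith normal form has invariant factors (1,1,1,1).

Computing H_k = (kernel of ∂_k) / (image of ∂_{k+1}):

  H_0: rank C_0 − rank ∂_1 = 5 − 4 = 1, and the invariant factors of ∂_1 are all 1, so H_0 ≅ Z.
  H_1: rank ker ∂_1 − rank ∂_2 = (5 − 4) − 0 = 1, and there is no ∂_2, so H_1 ≅ Z.

Hence the Betti numbers are b_0 = 1, b_1 = 1.

b_0 = 1, b_1 = 1.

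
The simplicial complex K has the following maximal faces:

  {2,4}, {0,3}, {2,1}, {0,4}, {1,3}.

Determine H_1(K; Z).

H_1 = Z.

Take the total order 0 < 1 < 2 < 3 < 4 on the vertex set. Then K (dimension 1) consists of the simplices:

  0-simplices (5): [0], [1], [2], [3], [4]
  1-simplices (5): [0,3], [0,4], [1,2], [1,3], [2,4]

giving chain groups C_0 ≅ Z^5, C_1 ≅ Z^5.

The boundary map ∂_1: C_1 → C_0 maps an edge to its endpoints' difference, ∂[p,q] = q − p. For instance
  ∂[0,4] = [4] − [0].
The 5×5 boundary matrix has rank 4 and Smith normal form diag(1,1,1,1).

Computing H_k = (kernel of ∂_k) / (image of ∂_{k+1}):

  H_1: rank ker ∂_1 − rank ∂_2 = (5 − 4) − 0 = 1, and there is no ∂_2, so H_1 ≅ Z.

(K is a triangulation of the circle S^1.)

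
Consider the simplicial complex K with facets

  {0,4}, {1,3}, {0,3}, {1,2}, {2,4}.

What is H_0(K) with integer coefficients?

Fix the vertex order 0 < 1 < 2 < 3 < 4 and write every simplex with vertices in increasing order. Then dim K = 1 and the simplices of K are:

  0-simplices (5): [0], [1], [2], [3], [4]
  1-simplices (5): [0,3], [0,4], [1,2], [1,3], [2,4]

so the chain groups are C_0 ≅ Z^5, C_1 ≅ Z^5.

∂_1: C_1 → C_0 maps an edge to its endpoints' difference, ∂[p,q] = q − p. For instance
  ∂[0,3] = [3] − [0].
The 5×5 boundary matrix has rank 4 and Smith normal form diag(1,1,1,1).

Computing H_k = (kernel of ∂_k) / (image of ∂_{k+1}):

  H_0: rank C_0 − rank ∂_1 = 5 − 4 = 1, and the invariant factors of ∂_1 are all 1, so H_0 = Z.

H_0 ≅ Z.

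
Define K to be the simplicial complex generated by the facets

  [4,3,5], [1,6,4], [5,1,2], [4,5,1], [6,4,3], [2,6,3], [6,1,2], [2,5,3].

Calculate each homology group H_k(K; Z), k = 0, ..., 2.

We work with the vertex ordering 1 < 2 < 3 < 4 < 5 < 6. The simplices of K, each written with vertices in increasing order, are:

  0-simplices (6): [1], [2], [3], [4], [5], [6]
  1-simplices (12): [1,2], [1,4], [1,5], [1,6], [2,3], [2,5], [2,6], [3,4], [3,5], [3,6], [4,5], [4,6]
  2-simplices (8): [1,2,5], [1,2,6], [1,4,5], [1,4,6], [2,3,5], [2,3,6], [3,4,5], [3,4,6]

Hence C_0 ≅ Z^6, C_1 ≅ Z^12, C_2 ≅ Z^8.

The boundary map ∂_1: C_1 → C_0 is given by ∂[p,q] = [q] − [p].
As a 6×12 matrix over Z this has rank 5, with invariant factors (1,1,1,1,1).

Boundary ∂_2: C_2 → C_1 sends each 2-simplex [p,q,r] to [q,r] − [p,r] + [p,q]. For instance
  ∂[1,2,5] = [2,5] − [1,5] + [1,2],
  ∂[3,4,5] = [4,5] − [3,5] + [3,4].
The 12×8 boundary matrix has rank 7 and Smith normal form diag(1,1,1,1,1,1,1).

Now H_k = ker ∂_k / im ∂_{k+1}, so:

  H_0: rank C_0 − rank ∂_1 = 6 − 5 = 1, and the invariant factors of ∂_1 are all 1, so H_0 = Z.
  H_1: rank ker ∂_1 − rank ∂_2 = (12 − 5) − 7 = 0, and the invariant factors of ∂_2 are all 1, so H_1 = 0.
  H_2: rank ker ∂_2 − rank ∂_3 = (8 − 7) − 0 = 1, and there is no ∂_3, so H_2 = Z.

H_0 = Z,  H_1 = 0,  H_2 = Z.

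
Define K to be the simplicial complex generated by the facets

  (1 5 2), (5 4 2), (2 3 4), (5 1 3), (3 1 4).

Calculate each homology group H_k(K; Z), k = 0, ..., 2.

Fix the vertex order 1 < 2 < 3 < 4 < 5 and write every simplex with vertices in increasing order. Then dim K = 2 and the simplices of K are:

  0-simplices (5): [1], [2], [3], [4], [5]
  1-simplices (10): [1,2], [1,3], [1,4], [1,5], [2,3], [2,4], [2,5], [3,4], [3,5], [4,5]
  2-simplices (5): [1,2,5], [1,3,4], [1,3,5], [2,3,4], [2,4,5]

Hence C_0 ≅ Z^5, C_1 ≅ Z^10, C_2 ≅ Z^5.

∂_1: C_1 → C_0 maps an edge to its endpoints' difference, ∂[p,q] = q − p.
The 5×10 boundary matrix has rank 4 and Smith normal form diag(1,1,1,1).

∂_2: C_2 → C_1 sends each 2-simplex [p,q,r] to [q,r] − [p,r] + [p,q]. For instance
  ∂[1,2,5] = [2,5] − [1,5] + [1,2],
  ∂[2,4,5] = [4,5] − [2,5] + [2,4].
This gives a 10×5 integer matrix of rank 5; reducing to Smith normal form yields diagonal entries (1,1,1,1,1).

Reading off H_k = ker ∂_k / im ∂_{k+1}:

  H_0: rank C_0 − rank ∂_1 = 5 − 4 = 1, and the invariant factors of ∂_1 are all 1, so H_0 = Z.
  H_1: rank ker ∂_1 − rank ∂_2 = (10 − 4) − 5 = 1, and the invariant factors of ∂_2 are all 1, so H_1 = Z.
  H_2: rank ker ∂_2 − rank ∂_3 = (5 − 5) − 0 = 0, and there is no ∂_3, so H_2 = 0.

As a check, the Euler characteristic is 5 − 10 + 5 = 0, which agrees with 1 − 1 + 0 = 0.

H_0 ≅ Z,  H_1 ≅ Z,  H_2 = 0.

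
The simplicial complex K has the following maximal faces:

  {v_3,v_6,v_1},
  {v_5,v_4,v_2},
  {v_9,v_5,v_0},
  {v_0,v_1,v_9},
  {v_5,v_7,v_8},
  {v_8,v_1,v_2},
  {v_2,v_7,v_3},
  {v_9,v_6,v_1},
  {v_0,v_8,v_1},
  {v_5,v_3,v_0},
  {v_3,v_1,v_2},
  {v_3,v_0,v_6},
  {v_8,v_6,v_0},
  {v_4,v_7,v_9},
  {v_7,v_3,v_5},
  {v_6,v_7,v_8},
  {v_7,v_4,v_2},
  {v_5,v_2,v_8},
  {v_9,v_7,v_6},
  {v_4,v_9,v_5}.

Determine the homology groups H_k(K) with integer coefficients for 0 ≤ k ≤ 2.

H_0 = Z,  H_1 = Z ⊕ Z/2,  H_2 = 0.

Order the vertices as v_0 < v_1 < v_2 < v_3 < v_4 < v_5 < v_6 < v_7 < v_8 < v_9. Listing each simplex with vertices in this order, K has dimension 2 with simplices:

  0-simplices (10): [v_0], [v_1], [v_2], [v_3], [v_4], [v_5], [v_6], [v_7], [v_8], [v_9]
  1-simplices (30): (30 of them)
  2-simplices (20): (20 of them)

so the chain groups are C_0 ≅ Z^10, C_1 ≅ Z^30, C_2 ≅ Z^20.

∂_1: C_1 → C_0 maps an edge to its endpoints' difference, ∂[p,q] = q − p.
The resulting 10×30 matrix has rank 9, and its Smith normal form has invariant factors (1,1,1,1,1,1,1,1,1).

∂_2: C_2 → C_1 acts by ∂[p,q,r] = [q,r] − [p,r] + [p,q]. For instance
  ∂[v_2,v_4,v_5] = [v_4,v_5] − [v_2,v_5] + [v_2,v_4],
  ∂[v_0,v_5,v_9] = [v_5,v_9] − [v_0,v_9] + [v_0,v_5].
The 30×20 boundary matrix has rank 20 and Smith normal form diag(1,1,1,1,1,1,1,1,1,1,1,1,1,1,1,1,1,1,1,2).

Reading off H_k = ker ∂_k / im ∂_{k+1}:

  H_0: rank C_0 − rank ∂_1 = 10 − 9 = 1, and the invariant factors of ∂_1 are all 1, so H_0 = Z.
  H_1: rank ker ∂_1 − rank ∂_2 = (30 − 9) − 20 = 1, and ∂_2 has invariant factor 2 > 1, so H_1 = Z ⊕ Z/2.
  H_2: rank ker ∂_2 − rank ∂_3 = (20 − 20) − 0 = 0, and there is no ∂_3, so H_2 = 0.

As a check, the Euler characteristic is 10 − 30 + 20 = 0, which agrees with 1 − 1 + 0 = 0.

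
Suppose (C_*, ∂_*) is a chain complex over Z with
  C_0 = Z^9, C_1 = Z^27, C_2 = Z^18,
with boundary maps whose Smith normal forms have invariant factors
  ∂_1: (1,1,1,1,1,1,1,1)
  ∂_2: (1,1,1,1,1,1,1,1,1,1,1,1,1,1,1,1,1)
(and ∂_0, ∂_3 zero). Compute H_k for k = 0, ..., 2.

H_0: b_0 = 9 − 0 − 8 = 1; torsion from ∂_1 factors > 1: none. So H_0 = Z.
H_1: b_1 = 27 − 8 − 17 = 2; torsion from ∂_2 factors > 1: none. So H_1 = Z^2.
H_2: b_2 = 18 − 17 − 0 = 1; torsion from ∂_3 factors > 1: none. So H_2 = Z.

H_0 = Z,  H_1 = Z^2,  H_2 = Z.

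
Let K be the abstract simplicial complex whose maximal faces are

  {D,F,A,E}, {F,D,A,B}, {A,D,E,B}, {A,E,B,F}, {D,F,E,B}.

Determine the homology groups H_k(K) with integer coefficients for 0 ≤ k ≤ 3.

Order the vertices as A < B < D < E < F. Listing each simplex with vertices in this order, K has dimension 3 with simplices:

  0-simplices (5): A, B, D, E, F
  1-simplices (10): AB, AD, AE, AF, BD, BE, BF, DE, DF, EF
  2-simplices (10): ABD, ABE, ABF, ADE, ADF, AEF, BDE, BDF, BEF, DEF
  3-simplices (5): ABDE, ABDF, ABEF, ADEF, BDEF

giving chain groups C_0 ≅ Z^5, C_1 ≅ Z^10, C_2 ≅ Z^10, C_3 ≅ Z^5.

∂_1: C_1 → C_0 maps an edge to its endpoints' difference, ∂[p,q] = q − p. For instance
  ∂EF = F − E.
The resulting 5×10 matrix has rank 4, and its Smith normal form has invariant factors (1,1,1,1).

Boundary ∂_2: C_2 → C_1 acts by ∂[p,q,r] = [q,r] − [p,r] + [p,q]. For instance
  ∂DEF = EF − DF + DE,
  ∂BEF = EF − BF + BE.
As a 10×10 matrix over Z this has rank 6, with invariant factors (1,1,1,1,1,1).

∂_3: C_3 → C_2 sends each 3-simplex σ to the alternating sum Σ_i (−1)^i (σ with its i-th vertex removed). For instance
  ∂ADEF = DEF − AEF + ADF − ADE,
  ∂ABDE = BDE − ADE + ABE − ABD.
As a 10×5 matrix over Z this has rank 4, with invariant factors (1,1,1,1).

Now H_k = ker ∂_k / im ∂_{k+1}, so:

  H_0: rank C_0 − rank ∂_1 = 5 − 4 = 1, and the invariant factors of ∂_1 are all 1, so H_0 = Z.
  H_1: rank ker ∂_1 − rank ∂_2 = (10 − 4) − 6 = 0, and the invariant factors of ∂_2 are all 1, so H_1 = 0.
  H_2: rank ker ∂_2 − rank ∂_3 = (10 − 6) − 4 = 0, and the invariant factors of ∂_3 are all 1, so H_2 = 0.
  H_3: rank ker ∂_3 − rank ∂_4 = (5 − 4) − 0 = 1, and there is no ∂_4, so H_3 = Z.

(K is a triangulation of the 3-sphere S^3.)

H_0 = Z,  H_1 = 0,  H_2 = 0,  H_3 = Z.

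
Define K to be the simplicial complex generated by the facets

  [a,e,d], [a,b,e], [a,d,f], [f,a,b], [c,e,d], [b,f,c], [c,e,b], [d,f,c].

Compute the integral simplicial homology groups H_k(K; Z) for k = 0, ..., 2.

H_0 ≅ Z,  H_1 = 0,  H_2 ≅ Z.

Fix the vertex order a < b < c < d < e < f and write every simplex with vertices in increasing order. Then dim K = 2 and the simplices of K are:

  0-simplices (6): a, b, c, d, e, f
  1-simplices (12): ab, ad, ae, af, bc, be, bf, cd, ce, cf, de, df
  2-simplices (8): abe, abf, ade, adf, bce, bcf, cde, cdf

Hence C_0 ≅ Z^6, C_1 ≅ Z^12, C_2 ≅ Z^8.

The boundary map ∂_1: C_1 → C_0 sends each edge [p,q] (with p < q) to q − p. For instance
  ∂bc = c − b.
The resulting 6×12 matrix has rank 5, and its Smith normal form has invariant factors (1,1,1,1,1).

The boundary map ∂_2: C_2 → C_1 sends each 2-simplex [p,q,r] to [q,r] − [p,r] + [p,q]. For instance
  ∂bce = ce − be + bc,
  ∂adf = df − af + ad.
The 12×8 boundary matrix has rank 7 and Smith normal form diag(1,1,1,1,1,1,1).

Computing H_k = (kernel of ∂_k) / (image of ∂_{k+1}):

  H_0: rank C_0 − rank ∂_1 = 6 − 5 = 1, and the invariant factors of ∂_1 are all 1, so H_0 ≅ Z.
  H_1: rank ker ∂_1 − rank ∂_2 = (12 − 5) − 7 = 0, and the invariant factors of ∂_2 are all 1, so H_1 ≅ 0.
  H_2: rank ker ∂_2 − rank ∂_3 = (8 − 7) − 0 = 1, and there is no ∂_3, so H_2 ≅ Z.

As a check, the Euler characteristic is 6 − 12 + 8 = 2, which agrees with 1 − 0 + 1 = 2.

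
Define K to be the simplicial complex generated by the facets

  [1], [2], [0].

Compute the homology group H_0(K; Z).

H_0 = Z^3.

We work with the vertex ordering 0 < 1 < 2. The simplices of K, each written with vertices in increasing order, are:

  0-simplices (3): [0], [1], [2]

so the chain groups are C_0 ≅ Z^3.

Now H_k = ker ∂_k / im ∂_{k+1}, so:

  H_0: rank C_0 − rank ∂_1 = 3 − 0 = 3, and there is no ∂_1, so H_0 = Z^3.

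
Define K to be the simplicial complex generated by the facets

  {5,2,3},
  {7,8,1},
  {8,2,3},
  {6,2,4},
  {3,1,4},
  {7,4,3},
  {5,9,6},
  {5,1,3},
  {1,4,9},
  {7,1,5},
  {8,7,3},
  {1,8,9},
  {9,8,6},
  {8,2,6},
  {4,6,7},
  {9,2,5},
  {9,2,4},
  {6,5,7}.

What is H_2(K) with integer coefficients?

K has 9 vertices, 27 edges, 18 triangles.
rank ∂_2 = 18, rank ∂_3 = 0 ⇒ b_2 = 18 − 18 − 0 = 0. So H_2 = 0.

H_2 = 0.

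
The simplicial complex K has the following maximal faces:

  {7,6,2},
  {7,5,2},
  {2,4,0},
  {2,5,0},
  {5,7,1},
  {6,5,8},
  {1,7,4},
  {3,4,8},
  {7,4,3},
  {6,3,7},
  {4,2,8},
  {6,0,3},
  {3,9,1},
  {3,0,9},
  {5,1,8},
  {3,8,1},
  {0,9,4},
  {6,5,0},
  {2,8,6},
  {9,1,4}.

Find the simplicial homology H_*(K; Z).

H_0 ≅ Z,  H_1 ≅ Z ⊕ Z/2,  H_2 = 0.

We work with the vertex ordering 0 < 1 < 2 < 3 < 4 < 5 < 6 < 7 < 8 < 9. The simplices of K, each written with vertices in increasing order, are:

  0-simplices (10): [0], [1], [2], [3], [4], [5], [6], [7], [8], [9]
  1-simplices (30): (30 of them)
  2-simplices (20): (20 of them)

giving chain groups C_0 ≅ Z^10, C_1 ≅ Z^30, C_2 ≅ Z^20.

The boundary map ∂_1: C_1 → C_0 is given by ∂[p,q] = [q] − [p]. For instance
  ∂[5,8] = [8] − [5].
As a 10×30 matrix over Z this has rank 9, with invariant factors (1,1,1,1,1,1,1,1,1).

Boundary ∂_2: C_2 → C_1 acts by ∂[p,q,r] = [q,r] − [p,r] + [p,q]. For instance
  ∂[3,4,8] = [4,8] − [3,8] + [3,4],
  ∂[2,6,7] = [6,7] − [2,7] + [2,6].
The resulting 30×20 matrix has rank 20, and its Smith normal form has invariant factors (1,1,1,1,1,1,1,1,1,1,1,1,1,1,1,1,1,1,1,2).

Reading off H_k = ker ∂_k / im ∂_{k+1}:

  H_0: rank C_0 − rank ∂_1 = 10 − 9 = 1, and the invariant factors of ∂_1 are all 1, so H_0 ≅ Z.
  H_1: rank ker ∂_1 − rank ∂_2 = (30 − 9) − 20 = 1, and ∂_2 has invariant factor 2 > 1, so H_1 ≅ Z ⊕ Z/2.
  H_2: rank ker ∂_2 − rank ∂_3 = (20 − 20) − 0 = 0, and there is no ∂_3, so H_2 ≅ 0.

As a check, the Euler characteristic is 10 − 30 + 20 = 0, which agrees with 1 − 1 + 0 = 0.
(K is a triangulation of the Klein bottle.)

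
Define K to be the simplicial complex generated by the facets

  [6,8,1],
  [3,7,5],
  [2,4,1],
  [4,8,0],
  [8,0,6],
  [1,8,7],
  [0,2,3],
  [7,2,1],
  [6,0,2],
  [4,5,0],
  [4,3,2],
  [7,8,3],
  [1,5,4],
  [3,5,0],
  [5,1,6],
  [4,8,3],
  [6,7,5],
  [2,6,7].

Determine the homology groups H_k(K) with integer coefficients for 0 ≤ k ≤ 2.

H_0 ≅ Z,  H_1 ≅ Z ⊕ Z/2,  H_2 = 0.

Order the vertices as 0 < 1 < 2 < 3 < 4 < 5 < 6 < 7 < 8. Listing each simplex with vertices in this order, K has dimension 2 with simplices:

  0-simplices (9): [0], [1], [2], [3], [4], [5], [6], [7], [8]
  1-simplices (27): (27 of them)
  2-simplices (18): [0,2,3], [0,2,6], [0,3,5], [0,4,5], [0,4,8], [0,6,8], [1,2,4], [1,2,7], [1,4,5], [1,5,6], [1,6,8], [1,7,8], [2,3,4], [2,6,7], [3,4,8], [3,5,7], [3,7,8], [5,6,7]

giving chain groups C_0 ≅ Z^9, C_1 ≅ Z^27, C_2 ≅ Z^18.

The boundary map ∂_1: C_1 → C_0 is given by ∂[p,q] = [q] − [p].
As a 9×27 matrix over Z this has rank 8, with invariant factors (1,1,1,1,1,1,1,1).

∂_2: C_2 → C_1 maps a triangle to the signed sum of its edges. For instance
  ∂[0,2,6] = [2,6] − [0,6] + [0,2],
  ∂[0,2,3] = [2,3] − [0,3] + [0,2].
The 27×18 boundary matrix has rank 18 and Smith normal form diag(1,1,1,1,1,1,1,1,1,1,1,1,1,1,1,1,1,2).

Computing H_k = (kernel of ∂_k) / (image of ∂_{k+1}):

  H_0: rank C_0 − rank ∂_1 = 9 − 8 = 1, and the invariant factors of ∂_1 are all 1, so H_0 = Z.
  H_1: rank ker ∂_1 − rank ∂_2 = (27 − 8) − 18 = 1, and ∂_2 has invariant factor 2 > 1, so H_1 = Z ⊕ Z/2.
  H_2: rank ker ∂_2 − rank ∂_3 = (18 − 18) − 0 = 0, and there is no ∂_3, so H_2 = 0.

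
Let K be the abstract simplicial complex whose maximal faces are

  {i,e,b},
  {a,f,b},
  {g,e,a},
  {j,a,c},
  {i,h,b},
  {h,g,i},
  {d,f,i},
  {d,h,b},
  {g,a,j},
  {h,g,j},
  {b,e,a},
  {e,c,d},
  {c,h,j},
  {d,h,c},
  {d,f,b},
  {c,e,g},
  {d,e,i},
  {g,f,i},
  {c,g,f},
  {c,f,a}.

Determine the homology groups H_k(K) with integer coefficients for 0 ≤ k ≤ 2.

H_0 ≅ Z,  H_1 ≅ Z ⊕ Z_2,  H_2 = 0.

We work with the vertex ordering a < b < c < d < e < f < g < h < i < j. The simplices of K, each written with vertices in increasing order, are:

  0-simplices (10): a, b, c, d, e, f, g, h, i, j
  1-simplices (30): ab, ac, ae, af, ag, aj, bd, be, bf, bh, bi, cd, ce, cf, cg, ch, cj, de, df, dh, di, eg, ei, fg, fi, gh, gi, gj, hi, hj
  2-simplices (20): abe, abf, acf, acj, aeg, agj, bdf, bdh, bei, bhi, cde, cdh, ceg, cfg, chj, dei, dfi, fgi, ghi, ghj

so the chain groups are C_0 ≅ Z^10, C_1 ≅ Z^30, C_2 ≅ Z^20.

The boundary map ∂_1: C_1 → C_0 is given by ∂[p,q] = [q] − [p].
This gives a 10×30 integer matrix of rank 9; reducing to Smith normal form yields diagonal entries (1,1,1,1,1,1,1,1,1).

Boundary ∂_2: C_2 → C_1 maps a triangle to the signed sum of its edges. For instance
  ∂ceg = eg − cg + ce,
  ∂cdh = dh − ch + cd.
The resulting 30×20 matrix has rank 20, and its Smith normal form has invariant factors (1,1,1,1,1,1,1,1,1,1,1,1,1,1,1,1,1,1,1,2).

Now H_k = ker ∂_k / im ∂_{k+1}, so:

  H_0: rank C_0 − rank ∂_1 = 10 − 9 = 1, and the invariant factors of ∂_1 are all 1, so H_0 = Z.
  H_1: rank ker ∂_1 − rank ∂_2 = (30 − 9) − 20 = 1, and ∂_2 has invariant factor 2 > 1, so H_1 = Z ⊕ Z_2.
  H_2: rank ker ∂_2 − rank ∂_3 = (20 − 20) − 0 = 0, and there is no ∂_3, so H_2 = 0.

As a check, the Euler characteristic is 10 − 30 + 20 = 0, which agrees with 1 − 1 + 0 = 0.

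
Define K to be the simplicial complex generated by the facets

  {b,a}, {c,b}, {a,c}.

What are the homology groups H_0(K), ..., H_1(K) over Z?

Order the vertices as a < b < c. Listing each simplex with vertices in this order, K has dimension 1 with simplices:

  0-simplices (3): a, b, c
  1-simplices (3): ab, ac, bc

so the chain groups are C_0 ≅ Z^3, C_1 ≅ Z^3.

Boundary ∂_1: C_1 → C_0 sends each edge [p,q] (with p < q) to q − p. For instance
  ∂bc = c − b.
This gives a 3×3 integer matrix of rank 2; reducing to Smith normal form yields diagonal entries (1,1).

From H_k ≅ ker(∂_k) / im(∂_{k+1}) we obtain:

  H_0: rank C_0 − rank ∂_1 = 3 − 2 = 1, and the invariant factors of ∂_1 are all 1, so H_0 ≅ Z.
  H_1: rank ker ∂_1 − rank ∂_2 = (3 − 2) − 0 = 1, and there is no ∂_2, so H_1 ≅ Z.

As a check, the Euler characteristic is 3 − 3 = 0, which agrees with 1 − 1 = 0.

H_0 ≅ Z,  H_1 ≅ Z.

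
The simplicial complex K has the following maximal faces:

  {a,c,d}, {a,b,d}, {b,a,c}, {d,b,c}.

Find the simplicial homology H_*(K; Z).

H_0 ≅ Z,  H_1 = 0,  H_2 ≅ Z.

K has 4 vertices, 6 edges, 4 triangles.
rank ∂_0 = 0, rank ∂_1 = 3 ⇒ b_0 = 4 − 0 − 3 = 1; all invariant factors of ∂_1 are 1 so no torsion. So H_0 ≅ Z.
rank ∂_1 = 3, rank ∂_2 = 3 ⇒ b_1 = 6 − 3 − 3 = 0; all invariant factors of ∂_2 are 1 so no torsion. So H_1 ≅ 0.
rank ∂_2 = 3, rank ∂_3 = 0 ⇒ b_2 = 4 − 3 − 0 = 1. So H_2 ≅ Z.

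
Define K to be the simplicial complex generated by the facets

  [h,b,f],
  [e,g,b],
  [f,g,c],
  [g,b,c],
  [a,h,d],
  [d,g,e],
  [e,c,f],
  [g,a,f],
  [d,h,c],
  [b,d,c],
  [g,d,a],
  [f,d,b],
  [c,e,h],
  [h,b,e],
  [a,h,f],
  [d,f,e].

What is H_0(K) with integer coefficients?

Fix the vertex order a < b < c < d < e < f < g < h and write every simplex with vertices in increasing order. Then dim K = 2 and the simplices of K are:

  0-simplices (8): a, b, c, d, e, f, g, h
  1-simplices (24): ad, af, ag, ah, bc, bd, be, bf, bg, bh, cd, ce, cf, cg, ch, de, df, dg, dh, ef, eg, eh, fg, fh
  2-simplices (16): adg, adh, afg, afh, bcd, bcg, bdf, beg, beh, bfh, cdh, cef, ceh, cfg, def, deg

so the chain groups are C_0 ≅ Z^8, C_1 ≅ Z^24, C_2 ≅ Z^16.

∂_1: C_1 → C_0 maps an edge to its endpoints' difference, ∂[p,q] = q − p. For instance
  ∂eg = g − e.
As a 8×24 matrix over Z this has rank 7, with invariant factors (1,1,1,1,1,1,1).

Boundary ∂_2: C_2 → C_1 maps a triangle to the signed sum of its edges. For instance
  ∂afh = fh − ah + af,
  ∂cef = ef − cf + ce.
As a 24×16 matrix over Z this has rank 15, with invariant factors (1,1,1,1,1,1,1,1,1,1,1,1,1,1,1).

From H_k ≅ ker(∂_k) / im(∂_{k+1}) we obtain:

  H_0: rank C_0 − rank ∂_1 = 8 − 7 = 1, and the invariant factors of ∂_1 are all 1, so H_0 ≅ Z.

H_0 = Z.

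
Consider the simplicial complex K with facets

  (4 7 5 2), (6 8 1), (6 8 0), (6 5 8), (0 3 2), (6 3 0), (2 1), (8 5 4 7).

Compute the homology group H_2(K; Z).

Order the vertices as 0 < 1 < 2 < 3 < 4 < 5 < 6 < 7 < 8. Listing each simplex with vertices in this order, K has dimension 3 with simplices:

  0-simplices (9): [0], [1], [2], [3], [4], [5], [6], [7], [8]
  1-simplices (20): [0,2], [0,3], [0,6], [0,8], [1,2], [1,6], [1,8], [2,3], [2,4], [2,5], [2,7], [3,6], [4,5], [4,7], [4,8], [5,6], [5,7], [5,8], [6,8], [7,8]
  2-simplices (12): [0,2,3], [0,3,6], [0,6,8], [1,6,8], [2,4,5], [2,4,7], [2,5,7], [4,5,7], [4,5,8], [4,7,8], [5,6,8], [5,7,8]
  3-simplices (2): [2,4,5,7], [4,5,7,8]

giving chain groups C_0 ≅ Z^9, C_1 ≅ Z^20, C_2 ≅ Z^12, C_3 ≅ Z^2.

The boundary map ∂_1: C_1 → C_0 maps an edge to its endpoints' difference, ∂[p,q] = q − p.
This gives a 9×20 integer matrix of rank 8; reducing to Smith normal form yields diagonal entries (1,1,1,1,1,1,1,1).

The boundary map ∂_2: C_2 → C_1 acts by ∂[p,q,r] = [q,r] − [p,r] + [p,q]. For instance
  ∂[2,5,7] = [5,7] − [2,7] + [2,5],
  ∂[0,6,8] = [6,8] − [0,8] + [0,6].
This gives a 20×12 integer matrix of rank 10; reducing to Smith normal form yields diagonal entries (1,1,1,1,1,1,1,1,1,1).

Boundary ∂_3: C_3 → C_2 sends each 3-simplex σ to the alternating sum Σ_i (−1)^i (σ with its i-th vertex removed). For instance
  ∂[4,5,7,8] = [5,7,8] − [4,7,8] + [4,5,8] − [4,5,7],
  ∂[2,4,5,7] = [4,5,7] − [2,5,7] + [2,4,7] − [2,4,5].
The 12×2 boundary matrix has rank 2 and Smith normal form diag(1,1).

Computing H_k = (kernel of ∂_k) / (image of ∂_{k+1}):

  H_2: rank ker ∂_2 − rank ∂_3 = (12 − 10) − 2 = 0, and the invariant factors of ∂_3 are all 1, so H_2 ≅ 0.

H_2 = 0.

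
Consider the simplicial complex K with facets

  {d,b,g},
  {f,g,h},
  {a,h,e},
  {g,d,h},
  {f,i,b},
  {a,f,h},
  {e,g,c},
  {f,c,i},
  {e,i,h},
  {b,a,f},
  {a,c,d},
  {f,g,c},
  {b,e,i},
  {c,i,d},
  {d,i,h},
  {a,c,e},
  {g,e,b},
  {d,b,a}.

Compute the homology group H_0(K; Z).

K has 9 vertices, 27 edges, 18 triangles.
rank ∂_0 = 0, rank ∂_1 = 8 ⇒ b_0 = 9 − 0 − 8 = 1; all invariant factors of ∂_1 are 1 so no torsion. So H_0 = Z.

H_0 ≅ Z.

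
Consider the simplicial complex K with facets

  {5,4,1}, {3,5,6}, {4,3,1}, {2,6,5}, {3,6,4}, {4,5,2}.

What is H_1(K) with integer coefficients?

H_1 = Z.

Take the total order 1 < 2 < 3 < 4 < 5 < 6 on the vertex set. Then K (dimension 2) consists of the simplices:

  0-simplices (6): [1], [2], [3], [4], [5], [6]
  1-simplices (12): [1,3], [1,4], [1,5], [2,4], [2,5], [2,6], [3,4], [3,5], [3,6], [4,5], [4,6], [5,6]
  2-simplices (6): [1,3,4], [1,4,5], [2,4,5], [2,5,6], [3,4,6], [3,5,6]

giving chain groups C_0 ≅ Z^6, C_1 ≅ Z^12, C_2 ≅ Z^6.

Boundary ∂_1: C_1 → C_0 maps an edge to its endpoints' difference, ∂[p,q] = q − p.
This gives a 6×12 integer matrix of rank 5; reducing to Smith normal form yields diagonal entries (1,1,1,1,1).

Boundary ∂_2: C_2 → C_1 sends each 2-simplex [p,q,r] to [q,r] − [p,r] + [p,q]. For instance
  ∂[1,4,5] = [4,5] − [1,5] + [1,4],
  ∂[3,4,6] = [4,6] − [3,6] + [3,4].
The resulting 12×6 matrix has rank 6, and its Smith normal form has invariant factors (1,1,1,1,1,1).

Reading off H_k = ker ∂_k / im ∂_{k+1}:

  H_1: rank ker ∂_1 − rank ∂_2 = (12 − 5) − 6 = 1, and the invariant factors of ∂_2 are all 1, so H_1 = Z.

(K is a triangulation of the cylinder S^1 x I.)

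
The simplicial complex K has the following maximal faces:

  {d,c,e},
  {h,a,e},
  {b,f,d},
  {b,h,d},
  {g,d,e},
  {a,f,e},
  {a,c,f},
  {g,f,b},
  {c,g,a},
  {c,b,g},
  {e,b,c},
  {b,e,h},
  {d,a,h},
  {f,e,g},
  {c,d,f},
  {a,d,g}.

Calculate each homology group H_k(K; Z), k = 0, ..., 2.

We work with the vertex ordering a < b < c < d < e < f < g < h. The simplices of K, each written with vertices in increasing order, are:

  0-simplices (8): a, b, c, d, e, f, g, h
  1-simplices (24): ac, ad, ae, af, ag, ah, bc, bd, be, bf, bg, bh, cd, ce, cf, cg, de, df, dg, dh, ef, eg, eh, fg
  2-simplices (16): acf, acg, adg, adh, aef, aeh, bce, bcg, bdf, bdh, beh, bfg, cde, cdf, deg, efg

giving chain groups C_0 ≅ Z^8, C_1 ≅ Z^24, C_2 ≅ Z^16.

The boundary map ∂_1: C_1 → C_0 maps an edge to its endpoints' difference, ∂[p,q] = q − p.
As a 8×24 matrix over Z this has rank 7, with invariant factors (1,1,1,1,1,1,1).

∂_2: C_2 → C_1 sends each 2-simplex [p,q,r] to [q,r] − [p,r] + [p,q]. For instance
  ∂aef = ef − af + ae,
  ∂bfg = fg − bg + bf.
This gives a 24×16 integer matrix of rank 15; reducing to Smith normal form yields diagonal entries (1,1,1,1,1,1,1,1,1,1,1,1,1,1,1).

Now H_k = ker ∂_k / im ∂_{k+1}, so:

  H_0: rank C_0 − rank ∂_1 = 8 − 7 = 1, and the invariant factors of ∂_1 are all 1, so H_0 ≅ Z.
  H_1: rank ker ∂_1 − rank ∂_2 = (24 − 7) − 15 = 2, and the invariant factors of ∂_2 are all 1, so H_1 ≅ Z^2.
  H_2: rank ker ∂_2 − rank ∂_3 = (16 − 15) − 0 = 1, and there is no ∂_3, so H_2 ≅ Z.

As a check, the Euler characteristic is 8 − 24 + 16 = 0, which agrees with 1 − 2 + 1 = 0.

H_0 ≅ Z,  H_1 ≅ Z^2,  H_2 ≅ Z.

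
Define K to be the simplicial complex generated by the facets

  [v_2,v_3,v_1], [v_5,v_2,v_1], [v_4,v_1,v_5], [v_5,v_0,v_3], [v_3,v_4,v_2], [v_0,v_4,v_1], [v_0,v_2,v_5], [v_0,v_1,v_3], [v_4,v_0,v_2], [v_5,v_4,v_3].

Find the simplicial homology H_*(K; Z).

We work with the vertex ordering v_0 < v_1 < v_2 < v_3 < v_4 < v_5. The simplices of K, each written with vertices in increasing order, are:

  0-simplices (6): [v_0], [v_1], [v_2], [v_3], [v_4], [v_5]
  1-simplices (15): (15 of them)
  2-simplices (10): [v_0,v_1,v_3], [v_0,v_1,v_4], [v_0,v_2,v_4], [v_0,v_2,v_5], [v_0,v_3,v_5], [v_1,v_2,v_3], [v_1,v_2,v_5], [v_1,v_4,v_5], [v_2,v_3,v_4], [v_3,v_4,v_5]

giving chain groups C_0 ≅ Z^6, C_1 ≅ Z^15, C_2 ≅ Z^10.

∂_1: C_1 → C_0 sends each edge [p,q] (with p < q) to q − p.
The resulting 6×15 matrix has rank 5, and its Smith normal form has invariant factors (1,1,1,1,1).

∂_2: C_2 → C_1 acts by ∂[p,q,r] = [q,r] − [p,r] + [p,q]. For instance
  ∂[v_1,v_4,v_5] = [v_4,v_5] − [v_1,v_5] + [v_1,v_4],
  ∂[v_0,v_2,v_5] = [v_2,v_5] − [v_0,v_5] + [v_0,v_2].
This gives a 15×10 integer matrix of rank 10; reducing to Smith normal form yields diagonal entries (1,1,1,1,1,1,1,1,1,2).

Now H_k = ker ∂_k / im ∂_{k+1}, so:

  H_0: rank C_0 − rank ∂_1 = 6 − 5 = 1, and the invariant factors of ∂_1 are all 1, so H_0 ≅ Z.
  H_1: rank ker ∂_1 − rank ∂_2 = (15 − 5) − 10 = 0, and ∂_2 has invariant factor 2 > 1, so H_1 ≅ Z/2.
  H_2: rank ker ∂_2 − rank ∂_3 = (10 − 10) − 0 = 0, and there is no ∂_3, so H_2 ≅ 0.

H_0 ≅ Z,  H_1 ≅ Z/2,  H_2 = 0.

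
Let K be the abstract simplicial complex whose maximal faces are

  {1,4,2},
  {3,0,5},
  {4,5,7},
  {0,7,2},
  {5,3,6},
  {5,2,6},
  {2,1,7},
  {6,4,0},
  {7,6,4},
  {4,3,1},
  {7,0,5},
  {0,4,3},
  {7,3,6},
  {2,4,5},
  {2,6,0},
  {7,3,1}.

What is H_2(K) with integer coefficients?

H_2 = Z.

We work with the vertex ordering 0 < 1 < 2 < 3 < 4 < 5 < 6 < 7. The simplices of K, each written with vertices in increasing order, are:

  0-simplices (8): [0], [1], [2], [3], [4], [5], [6], [7]
  1-simplices (24): (24 of them)
  2-simplices (16): [0,2,6], [0,2,7], [0,3,4], [0,3,5], [0,4,6], [0,5,7], [1,2,4], [1,2,7], [1,3,4], [1,3,7], [2,4,5], [2,5,6], [3,5,6], [3,6,7], [4,5,7], [4,6,7]

so the chain groups are C_0 ≅ Z^8, C_1 ≅ Z^24, C_2 ≅ Z^16.

The boundary map ∂_1: C_1 → C_0 maps an edge to its endpoints' difference, ∂[p,q] = q − p. For instance
  ∂[1,7] = [7] − [1].
This gives a 8×24 integer matrix of rank 7; reducing to Smith normal form yields diagonal entries (1,1,1,1,1,1,1).

Boundary ∂_2: C_2 → C_1 sends each 2-simplex [p,q,r] to [q,r] − [p,r] + [p,q]. For instance
  ∂[0,5,7] = [5,7] − [0,7] + [0,5],
  ∂[0,2,6] = [2,6] − [0,6] + [0,2].
The resulting 24×16 matrix has rank 15, and its Smith normal form has invariant factors (1,1,1,1,1,1,1,1,1,1,1,1,1,1,1).

Now H_k = ker ∂_k / im ∂_{k+1}, so:

  H_2: rank ker ∂_2 − rank ∂_3 = (16 − 15) − 0 = 1, and there is no ∂_3, so H_2 = Z.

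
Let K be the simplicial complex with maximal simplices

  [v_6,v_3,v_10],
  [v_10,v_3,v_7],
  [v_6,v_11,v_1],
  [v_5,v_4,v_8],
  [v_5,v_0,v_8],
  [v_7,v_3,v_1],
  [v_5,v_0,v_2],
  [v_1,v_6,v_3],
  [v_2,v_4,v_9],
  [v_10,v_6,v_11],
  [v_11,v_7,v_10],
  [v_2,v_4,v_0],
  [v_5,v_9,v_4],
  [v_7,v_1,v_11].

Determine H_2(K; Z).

H_2 ≅ Z.

We work with the vertex ordering v_0 < v_1 < v_2 < v_3 < v_4 < v_5 < v_6 < v_7 < v_8 < v_9 < v_10 < v_11. The simplices of K, each written with vertices in increasing order, are:

  0-simplices (12): [v_0], [v_1], [v_2], [v_3], [v_4], [v_5], [v_6], [v_7], [v_8], [v_9], [v_10], [v_11]
  1-simplices (24): (24 of them)
  2-simplices (14): (14 of them)

giving chain groups C_0 ≅ Z^12, C_1 ≅ Z^24, C_2 ≅ Z^14.

∂_1: C_1 → C_0 sends each edge [p,q] (with p < q) to q − p.
The resulting 12×24 matrix has rank 10, and its Smith normal form has invariant factors (1,1,1,1,1,1,1,1,1,1).

The boundary map ∂_2: C_2 → C_1 maps a triangle to the signed sum of its edges. For instance
  ∂[v_1,v_3,v_7] = [v_3,v_7] − [v_1,v_7] + [v_1,v_3],
  ∂[v_1,v_3,v_6] = [v_3,v_6] − [v_1,v_6] + [v_1,v_3].
As a 24×14 matrix over Z this has rank 13, with invariant factors (1,1,1,1,1,1,1,1,1,1,1,1,1).

Computing H_k = (kernel of ∂_k) / (image of ∂_{k+1}):

  H_2: rank ker ∂_2 − rank ∂_3 = (14 − 13) − 0 = 1, and there is no ∂_3, so H_2 ≅ Z.

(K is a triangulation of the disjoint union of the 2-sphere S^2 and the cylinder S^1 x I.)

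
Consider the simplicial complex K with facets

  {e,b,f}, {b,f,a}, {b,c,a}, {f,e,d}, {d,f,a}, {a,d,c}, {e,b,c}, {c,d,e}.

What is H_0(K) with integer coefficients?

We work with the vertex ordering a < b < c < d < e < f. The simplices of K, each written with vertices in increasing order, are:

  0-simplices (6): a, b, c, d, e, f
  1-simplices (12): ab, ac, ad, af, bc, be, bf, cd, ce, de, df, ef
  2-simplices (8): abc, abf, acd, adf, bce, bef, cde, def

Hence C_0 ≅ Z^6, C_1 ≅ Z^12, C_2 ≅ Z^8.

∂_1: C_1 → C_0 is given by ∂[p,q] = [q] − [p]. For instance
  ∂ac = c − a.
The 6×12 boundary matrix has rank 5 and Smith normal form diag(1,1,1,1,1).

The boundary map ∂_2: C_2 → C_1 acts by ∂[p,q,r] = [q,r] − [p,r] + [p,q]. For instance
  ∂abf = bf − af + ab,
  ∂cde = de − ce + cd.
The resulting 12×8 matrix has rank 7, and its Smith normal form has invariant factors (1,1,1,1,1,1,1).

From H_k ≅ ker(∂_k) / im(∂_{k+1}) we obtain:

  H_0: rank C_0 − rank ∂_1 = 6 − 5 = 1, and the invariant factors of ∂_1 are all 1, so H_0 = Z.

(K is a triangulation of the 2-sphere S^2.)

H_0 ≅ Z.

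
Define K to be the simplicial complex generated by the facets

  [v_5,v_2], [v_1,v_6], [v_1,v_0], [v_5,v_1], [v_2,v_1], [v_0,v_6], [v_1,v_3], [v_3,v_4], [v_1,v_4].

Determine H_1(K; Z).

Take the total order v_0 < v_1 < v_2 < v_3 < v_4 < v_5 < v_6 on the vertex set. Then K (dimension 1) consists of the simplices:

  0-simplices (7): [v_0], [v_1], [v_2], [v_3], [v_4], [v_5], [v_6]
  1-simplices (9): [v_0,v_1], [v_0,v_6], [v_1,v_2], [v_1,v_3], [v_1,v_4], [v_1,v_5], [v_1,v_6], [v_2,v_5], [v_3,v_4]

giving chain groups C_0 ≅ Z^7, C_1 ≅ Z^9.

The boundary map ∂_1: C_1 → C_0 maps an edge to its endpoints' difference, ∂[p,q] = q − p. For instance
  ∂[v_1,v_4] = [v_4] − [v_1].
The 7×9 boundary matrix has rank 6 and Smith normal form diag(1,1,1,1,1,1).

From H_k ≅ ker(∂_k) / im(∂_{k+1}) we obtain:

  H_1: rank ker ∂_1 − rank ∂_2 = (9 − 6) − 0 = 3, and there is no ∂_2, so H_1 = Z^3.

H_1 = Z^3.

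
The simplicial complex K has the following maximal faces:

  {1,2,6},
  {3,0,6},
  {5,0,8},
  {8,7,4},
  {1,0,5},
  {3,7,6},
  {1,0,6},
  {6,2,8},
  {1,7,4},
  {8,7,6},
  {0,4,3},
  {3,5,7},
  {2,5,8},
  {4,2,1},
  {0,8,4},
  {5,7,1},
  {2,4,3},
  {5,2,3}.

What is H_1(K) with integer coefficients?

H_1 ≅ Z^2.

Take the total order 0 < 1 < 2 < 3 < 4 < 5 < 6 < 7 < 8 on the vertex set. Then K (dimension 2) consists of the simplices:

  0-simplices (9): [0], [1], [2], [3], [4], [5], [6], [7], [8]
  1-simplices (27): (27 of them)
  2-simplices (18): [0,1,5], [0,1,6], [0,3,4], [0,3,6], [0,4,8], [0,5,8], [1,2,4], [1,2,6], [1,4,7], [1,5,7], [2,3,4], [2,3,5], [2,5,8], [2,6,8], [3,5,7], [3,6,7], [4,7,8], [6,7,8]

Hence C_0 ≅ Z^9, C_1 ≅ Z^27, C_2 ≅ Z^18.

∂_1: C_1 → C_0 is given by ∂[p,q] = [q] − [p].
The 9×27 boundary matrix has rank 8 and Smith normal form diag(1,1,1,1,1,1,1,1).

The boundary map ∂_2: C_2 → C_1 maps a triangle to the signed sum of its edges. For instance
  ∂[1,5,7] = [5,7] − [1,7] + [1,5],
  ∂[0,3,4] = [3,4] − [0,4] + [0,3].
This gives a 27×18 integer matrix of rank 17; reducing to Smith normal form yields diagonal entries (1,1,1,1,1,1,1,1,1,1,1,1,1,1,1,1,1).

Computing H_k = (kernel of ∂_k) / (image of ∂_{k+1}):

  H_1: rank ker ∂_1 − rank ∂_2 = (27 − 8) − 17 = 2, and the invariant factors of ∂_2 are all 1, so H_1 = Z^2.

(K is a triangulation of the torus T^2.)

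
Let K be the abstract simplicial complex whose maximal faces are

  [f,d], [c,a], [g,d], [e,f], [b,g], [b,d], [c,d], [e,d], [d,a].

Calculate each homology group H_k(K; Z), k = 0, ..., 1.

K has 7 vertices, 9 edges.
rank ∂_0 = 0, rank ∂_1 = 6 ⇒ b_0 = 7 − 0 − 6 = 1; all invariant factors of ∂_1 are 1 so no torsion. So H_0 ≅ Z.
rank ∂_1 = 6, rank ∂_2 = 0 ⇒ b_1 = 9 − 6 − 0 = 3. So H_1 ≅ Z^3.

H_0 = Z,  H_1 = Z^3.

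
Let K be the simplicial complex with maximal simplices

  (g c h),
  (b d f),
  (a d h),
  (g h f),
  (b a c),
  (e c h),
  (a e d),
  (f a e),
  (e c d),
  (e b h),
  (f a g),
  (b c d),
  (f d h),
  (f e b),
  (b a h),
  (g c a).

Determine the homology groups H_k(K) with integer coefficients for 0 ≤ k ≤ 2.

H_0 ≅ Z,  H_1 ≅ Z^2,  H_2 ≅ Z.

Take the total order a < b < c < d < e < f < g < h on the vertex set. Then K (dimension 2) consists of the simplices:

  0-simplices (8): a, b, c, d, e, f, g, h
  1-simplices (24): ab, ac, ad, ae, af, ag, ah, bc, bd, be, bf, bh, cd, ce, cg, ch, de, df, dh, ef, eh, fg, fh, gh
  2-simplices (16): abc, abh, acg, ade, adh, aef, afg, bcd, bdf, bef, beh, cde, ceh, cgh, dfh, fgh

so the chain groups are C_0 ≅ Z^8, C_1 ≅ Z^24, C_2 ≅ Z^16.

Boundary ∂_1: C_1 → C_0 is given by ∂[p,q] = [q] − [p].
As a 8×24 matrix over Z this has rank 7, with invariant factors (1,1,1,1,1,1,1).

The boundary map ∂_2: C_2 → C_1 acts by ∂[p,q,r] = [q,r] − [p,r] + [p,q]. For instance
  ∂abh = bh − ah + ab,
  ∂aef = ef − af + ae.
The 24×16 boundary matrix has rank 15 and Smith normal form diag(1,1,1,1,1,1,1,1,1,1,1,1,1,1,1).

Reading off H_k = ker ∂_k / im ∂_{k+1}:

  H_0: rank C_0 − rank ∂_1 = 8 − 7 = 1, and the invariant factors of ∂_1 are all 1, so H_0 ≅ Z.
  H_1: rank ker ∂_1 − rank ∂_2 = (24 − 7) − 15 = 2, and the invariant factors of ∂_2 are all 1, so H_1 ≅ Z^2.
  H_2: rank ker ∂_2 − rank ∂_3 = (16 − 15) − 0 = 1, and there is no ∂_3, so H_2 ≅ Z.

As a check, the Euler characteristic is 8 − 24 + 16 = 0, which agrees with 1 − 2 + 1 = 0.
(K is a triangulation of the torus T^2.)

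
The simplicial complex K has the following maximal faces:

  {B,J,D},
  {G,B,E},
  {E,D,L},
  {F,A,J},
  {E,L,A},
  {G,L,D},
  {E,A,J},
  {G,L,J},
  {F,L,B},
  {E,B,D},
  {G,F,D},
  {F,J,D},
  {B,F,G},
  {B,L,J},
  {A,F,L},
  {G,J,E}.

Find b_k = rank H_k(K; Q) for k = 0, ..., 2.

Order the vertices as A < B < D < E < F < G < J < L. Listing each simplex with vertices in this order, K has dimension 2 with simplices:

  0-simplices (8): A, B, D, E, F, G, J, L
  1-simplices (24): AE, AF, AJ, AL, BD, BE, BF, BG, BJ, BL, DE, DF, DG, DJ, DL, EG, EJ, EL, FG, FJ, FL, GJ, GL, JL
  2-simplices (16): AEJ, AEL, AFJ, AFL, BDE, BDJ, BEG, BFG, BFL, BJL, DEL, DFG, DFJ, DGL, EGJ, GJL

giving chain groups C_0 ≅ Z^8, C_1 ≅ Z^24, C_2 ≅ Z^16.

∂_1: C_1 → C_0 maps an edge to its endpoints' difference, ∂[p,q] = q − p.
The 8×24 boundary matrix has rank 7 and Smith normal form diag(1,1,1,1,1,1,1).

∂_2: C_2 → C_1 acts by ∂[p,q,r] = [q,r] − [p,r] + [p,q]. For instance
  ∂EGJ = GJ − EJ + EG,
  ∂AFL = FL − AL + AF.
This gives a 24×16 integer matrix of rank 15; reducing to Smith normal form yields diagonal entries (1,1,1,1,1,1,1,1,1,1,1,1,1,1,1).

From H_k ≅ ker(∂_k) / im(∂_{k+1}) we obtain:

  H_0: rank C_0 − rank ∂_1 = 8 − 7 = 1, and the invariant factors of ∂_1 are all 1, so H_0 ≅ Z.
  H_1: rank ker ∂_1 − rank ∂_2 = (24 − 7) − 15 = 2, and the invariant factors of ∂_2 are all 1, so H_1 ≅ Z^2.
  H_2: rank ker ∂_2 − rank ∂_3 = (16 − 15) − 0 = 1, and there is no ∂_3, so H_2 ≅ Z.

As a check, the Euler characteristic is 8 − 24 + 16 = 0, which agrees with 1 − 2 + 1 = 0.

Hence the Betti numbers are b_0 = 1, b_1 = 2, b_2 = 1.

b_0 = 1, b_1 = 2, b_2 = 1.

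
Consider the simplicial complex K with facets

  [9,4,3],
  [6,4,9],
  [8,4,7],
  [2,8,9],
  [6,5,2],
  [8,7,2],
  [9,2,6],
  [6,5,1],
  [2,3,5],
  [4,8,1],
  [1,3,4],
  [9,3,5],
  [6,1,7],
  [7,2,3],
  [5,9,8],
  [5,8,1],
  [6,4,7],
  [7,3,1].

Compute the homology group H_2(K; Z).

Take the total order 1 < 2 < 3 < 4 < 5 < 6 < 7 < 8 < 9 on the vertex set. Then K (dimension 2) consists of the simplices:

  0-simplices (9): [1], [2], [3], [4], [5], [6], [7], [8], [9]
  1-simplices (27): (27 of them)
  2-simplices (18): [1,3,4], [1,3,7], [1,4,8], [1,5,6], [1,5,8], [1,6,7], [2,3,5], [2,3,7], [2,5,6], [2,6,9], [2,7,8], [2,8,9], [3,4,9], [3,5,9], [4,6,7], [4,6,9], [4,7,8], [5,8,9]

so the chain groups are C_0 ≅ Z^9, C_1 ≅ Z^27, C_2 ≅ Z^18.

Boundary ∂_1: C_1 → C_0 is given by ∂[p,q] = [q] − [p]. For instance
  ∂[2,6] = [6] − [2].
This gives a 9×27 integer matrix of rank 8; reducing to Smith normal form yields diagonal entries (1,1,1,1,1,1,1,1).

Boundary ∂_2: C_2 → C_1 acts by ∂[p,q,r] = [q,r] − [p,r] + [p,q]. For instance
  ∂[1,5,8] = [5,8] − [1,8] + [1,5],
  ∂[1,6,7] = [6,7] − [1,7] + [1,6].
The resulting 27×18 matrix has rank 18, and its Smith normal form has invariant factors (1,1,1,1,1,1,1,1,1,1,1,1,1,1,1,1,1,2).

Reading off H_k = ker ∂_k / im ∂_{k+1}:

  H_2: rank ker ∂_2 − rank ∂_3 = (18 − 18) − 0 = 0, and there is no ∂_3, so H_2 ≅ 0.

H_2 ≅ 0.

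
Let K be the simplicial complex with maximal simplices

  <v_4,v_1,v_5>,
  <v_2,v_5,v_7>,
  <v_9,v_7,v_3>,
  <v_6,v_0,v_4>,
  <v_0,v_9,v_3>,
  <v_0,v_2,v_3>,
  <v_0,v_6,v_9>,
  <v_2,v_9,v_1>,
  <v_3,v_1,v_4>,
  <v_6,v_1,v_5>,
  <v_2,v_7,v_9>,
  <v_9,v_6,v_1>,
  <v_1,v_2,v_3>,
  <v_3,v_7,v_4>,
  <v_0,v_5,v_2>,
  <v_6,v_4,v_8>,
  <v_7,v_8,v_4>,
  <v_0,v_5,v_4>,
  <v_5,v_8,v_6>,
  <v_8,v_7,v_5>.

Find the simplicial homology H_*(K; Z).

H_0 ≅ Z,  H_1 ≅ Z ⊕ Z_2,  H_2 = 0.

Take the total order v_0 < v_1 < v_2 < v_3 < v_4 < v_5 < v_6 < v_7 < v_8 < v_9 on the vertex set. Then K (dimension 2) consists of the simplices:

  0-simplices (10): [v_0], [v_1], [v_2], [v_3], [v_4], [v_5], [v_6], [v_7], [v_8], [v_9]
  1-simplices (30): (30 of them)
  2-simplices (20): (20 of them)

so the chain groups are C_0 ≅ Z^10, C_1 ≅ Z^30, C_2 ≅ Z^20.

Boundary ∂_1: C_1 → C_0 is given by ∂[p,q] = [q] − [p].
As a 10×30 matrix over Z this has rank 9, with invariant factors (1,1,1,1,1,1,1,1,1).

The boundary map ∂_2: C_2 → C_1 acts by ∂[p,q,r] = [q,r] − [p,r] + [p,q]. For instance
  ∂[v_1,v_6,v_9] = [v_6,v_9] − [v_1,v_9] + [v_1,v_6],
  ∂[v_1,v_2,v_9] = [v_2,v_9] − [v_1,v_9] + [v_1,v_2].
This gives a 30×20 integer matrix of rank 20; reducing to Smith normal form yields diagonal entries (1,1,1,1,1,1,1,1,1,1,1,1,1,1,1,1,1,1,1,2).

From H_k ≅ ker(∂_k) / im(∂_{k+1}) we obtain:

  H_0: rank C_0 − rank ∂_1 = 10 − 9 = 1, and the invariant factors of ∂_1 are all 1, so H_0 = Z.
  H_1: rank ker ∂_1 − rank ∂_2 = (30 − 9) − 20 = 1, and ∂_2 has invariant factor 2 > 1, so H_1 = Z ⊕ Z_2.
  H_2: rank ker ∂_2 − rank ∂_3 = (20 − 20) − 0 = 0, and there is no ∂_3, so H_2 = 0.

(K is a triangulation of the Klein bottle.)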